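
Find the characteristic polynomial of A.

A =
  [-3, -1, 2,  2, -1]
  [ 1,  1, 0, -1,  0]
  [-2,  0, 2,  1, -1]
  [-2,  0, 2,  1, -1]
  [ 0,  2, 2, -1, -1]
x^5

Expanding det(x·I − A) (e.g. by cofactor expansion or by noting that A is similar to its Jordan form J, which has the same characteristic polynomial as A) gives
  χ_A(x) = x^5
which factors as x^5. The eigenvalues (with algebraic multiplicities) are λ = 0 with multiplicity 5.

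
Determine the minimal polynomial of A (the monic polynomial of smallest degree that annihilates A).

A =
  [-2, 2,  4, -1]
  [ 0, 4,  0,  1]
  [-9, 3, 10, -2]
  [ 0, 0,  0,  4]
x^2 - 8*x + 16

The characteristic polynomial is χ_A(x) = (x - 4)^4, so the eigenvalues are known. The minimal polynomial is
  m_A(x) = Π_λ (x − λ)^{k_λ}
where k_λ is the size of the *largest* Jordan block for λ (equivalently, the smallest k with (A − λI)^k v = 0 for every generalised eigenvector v of λ).

  λ = 4: largest Jordan block has size 2, contributing (x − 4)^2

So m_A(x) = (x - 4)^2 = x^2 - 8*x + 16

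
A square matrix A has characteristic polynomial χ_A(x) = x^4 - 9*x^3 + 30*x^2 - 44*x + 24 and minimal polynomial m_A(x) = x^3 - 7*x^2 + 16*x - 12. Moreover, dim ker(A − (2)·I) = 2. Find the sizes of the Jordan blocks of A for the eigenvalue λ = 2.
Block sizes for λ = 2: [2, 1]

Step 1 — from the characteristic polynomial, algebraic multiplicity of λ = 2 is 3. From dim ker(A − (2)·I) = 2, there are exactly 2 Jordan blocks for λ = 2.
Step 2 — from the minimal polynomial, the factor (x − 2)^2 tells us the largest block for λ = 2 has size 2.
Step 3 — with total size 3, 2 blocks, and largest block 2, the block sizes (in nonincreasing order) are [2, 1].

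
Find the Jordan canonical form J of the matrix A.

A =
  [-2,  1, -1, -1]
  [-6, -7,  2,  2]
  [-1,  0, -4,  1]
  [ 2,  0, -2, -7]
J_3(-5) ⊕ J_1(-5)

The characteristic polynomial is
  det(x·I − A) = x^4 + 20*x^3 + 150*x^2 + 500*x + 625 = (x + 5)^4

Eigenvalues and multiplicities (the geometric multiplicity of λ is n − rank(A − λI), which equals the number of Jordan blocks for λ):
  λ = -5: algebraic multiplicity = 4, geometric multiplicity = 2

Determining the block sizes for each eigenvalue:
  λ = -5: with am = 4 and gm = 2, the partition is not yet determined (e.g. several partitions of 4 into 2 parts exist). Let N = A − (-5)·I. Computing rank(N^1) = 2, rank(N^2) = 1, rank(N^3) = 0; the number of blocks of size ≥ j is rank(N^{j−1}) − rank(N^j), giving [2, 1, 1]. So we have 1 block(s) of size 3, 1 block(s) of size 1 → block sizes [3, 1]

Assembling the blocks gives a Jordan form
J =
  [-5,  1,  0,  0]
  [ 0, -5,  1,  0]
  [ 0,  0, -5,  0]
  [ 0,  0,  0, -5]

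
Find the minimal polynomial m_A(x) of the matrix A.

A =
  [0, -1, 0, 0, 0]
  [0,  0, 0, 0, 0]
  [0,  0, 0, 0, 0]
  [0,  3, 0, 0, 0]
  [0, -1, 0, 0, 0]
x^2

The characteristic polynomial is χ_A(x) = x^5, so the eigenvalues are known. The minimal polynomial is
  m_A(x) = Π_λ (x − λ)^{k_λ}
where k_λ is the size of the *largest* Jordan block for λ (equivalently, the smallest k with (A − λI)^k v = 0 for every generalised eigenvector v of λ).

  λ = 0: largest Jordan block has size 2, contributing (x − 0)^2

So m_A(x) = x^2 = x^2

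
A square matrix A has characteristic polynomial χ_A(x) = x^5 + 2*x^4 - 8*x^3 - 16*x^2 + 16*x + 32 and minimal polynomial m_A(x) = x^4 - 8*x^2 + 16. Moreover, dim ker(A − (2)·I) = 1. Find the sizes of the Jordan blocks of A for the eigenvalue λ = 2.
Block sizes for λ = 2: [2]

Step 1 — from the characteristic polynomial, algebraic multiplicity of λ = 2 is 2. From dim ker(A − (2)·I) = 1, there are exactly 1 Jordan blocks for λ = 2.
Step 2 — from the minimal polynomial, the factor (x − 2)^2 tells us the largest block for λ = 2 has size 2.
Step 3 — with total size 2, 1 blocks, and largest block 2, the block sizes (in nonincreasing order) are [2].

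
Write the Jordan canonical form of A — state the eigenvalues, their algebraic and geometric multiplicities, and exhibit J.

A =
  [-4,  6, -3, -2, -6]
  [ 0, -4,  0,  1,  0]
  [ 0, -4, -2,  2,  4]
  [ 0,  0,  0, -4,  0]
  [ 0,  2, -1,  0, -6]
J_2(-4) ⊕ J_2(-4) ⊕ J_1(-4)

The characteristic polynomial is
  det(x·I − A) = x^5 + 20*x^4 + 160*x^3 + 640*x^2 + 1280*x + 1024 = (x + 4)^5

Eigenvalues and multiplicities (the geometric multiplicity of λ is n − rank(A − λI), which equals the number of Jordan blocks for λ):
  λ = -4: algebraic multiplicity = 5, geometric multiplicity = 3

Determining the block sizes for each eigenvalue:
  λ = -4: with am = 5 and gm = 3, the partition is not yet determined (e.g. several partitions of 5 into 3 parts exist). Let N = A − (-4)·I. Computing rank(N^1) = 2, rank(N^2) = 0; the number of blocks of size ≥ j is rank(N^{j−1}) − rank(N^j), giving [3, 2]. So we have 2 block(s) of size 2, 1 block(s) of size 1 → block sizes [2, 2, 1]

Assembling the blocks gives a Jordan form
J =
  [-4,  1,  0,  0,  0]
  [ 0, -4,  0,  0,  0]
  [ 0,  0, -4,  1,  0]
  [ 0,  0,  0, -4,  0]
  [ 0,  0,  0,  0, -4]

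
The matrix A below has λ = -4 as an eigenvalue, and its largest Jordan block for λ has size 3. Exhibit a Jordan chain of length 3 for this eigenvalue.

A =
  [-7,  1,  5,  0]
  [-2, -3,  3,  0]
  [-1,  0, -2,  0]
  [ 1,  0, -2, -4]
A Jordan chain for λ = -4 of length 3:
v_1 = (2, 1, 1, -1)ᵀ
v_2 = (-3, -2, -1, 1)ᵀ
v_3 = (1, 0, 0, 0)ᵀ

Let N = A − (-4)·I. We want v_3 with N^3 v_3 = 0 but N^2 v_3 ≠ 0; then v_{j-1} := N · v_j for j = 3, …, 2.

Pick v_3 = (1, 0, 0, 0)ᵀ.
Then v_2 = N · v_3 = (-3, -2, -1, 1)ᵀ.
Then v_1 = N · v_2 = (2, 1, 1, -1)ᵀ.

Sanity check: (A − (-4)·I) v_1 = (0, 0, 0, 0)ᵀ = 0. ✓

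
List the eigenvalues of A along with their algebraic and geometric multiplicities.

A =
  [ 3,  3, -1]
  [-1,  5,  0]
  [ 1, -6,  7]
λ = 5: alg = 3, geom = 1

Step 1 — factor the characteristic polynomial to read off the algebraic multiplicities:
  χ_A(x) = (x - 5)^3

Step 2 — compute geometric multiplicities via the rank-nullity identity g(λ) = n − rank(A − λI):
  rank(A − (5)·I) = 2, so dim ker(A − (5)·I) = n − 2 = 1

Summary:
  λ = 5: algebraic multiplicity = 3, geometric multiplicity = 1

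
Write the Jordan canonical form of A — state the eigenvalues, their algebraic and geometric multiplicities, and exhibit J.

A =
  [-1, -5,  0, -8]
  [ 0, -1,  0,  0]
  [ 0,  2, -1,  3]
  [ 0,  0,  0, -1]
J_2(-1) ⊕ J_2(-1)

The characteristic polynomial is
  det(x·I − A) = x^4 + 4*x^3 + 6*x^2 + 4*x + 1 = (x + 1)^4

Eigenvalues and multiplicities (the geometric multiplicity of λ is n − rank(A − λI), which equals the number of Jordan blocks for λ):
  λ = -1: algebraic multiplicity = 4, geometric multiplicity = 2

Determining the block sizes for each eigenvalue:
  λ = -1: with am = 4 and gm = 2, the partition is not yet determined (e.g. several partitions of 4 into 2 parts exist). Let N = A − (-1)·I. Computing rank(N^1) = 2, rank(N^2) = 0; the number of blocks of size ≥ j is rank(N^{j−1}) − rank(N^j), giving [2, 2]. So we have 2 block(s) of size 2 → block sizes [2, 2]

Assembling the blocks gives a Jordan form
J =
  [-1,  1,  0,  0]
  [ 0, -1,  0,  0]
  [ 0,  0, -1,  1]
  [ 0,  0,  0, -1]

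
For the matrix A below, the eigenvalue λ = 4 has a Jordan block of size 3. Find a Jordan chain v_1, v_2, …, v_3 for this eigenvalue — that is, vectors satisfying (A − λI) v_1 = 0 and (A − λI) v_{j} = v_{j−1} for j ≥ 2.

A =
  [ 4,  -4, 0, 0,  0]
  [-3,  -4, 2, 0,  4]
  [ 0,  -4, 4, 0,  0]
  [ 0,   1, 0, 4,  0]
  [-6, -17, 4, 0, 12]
A Jordan chain for λ = 4 of length 3:
v_1 = (12, 0, 12, -3, 3)ᵀ
v_2 = (0, -3, 0, 0, -6)ᵀ
v_3 = (1, 0, 0, 0, 0)ᵀ

Let N = A − (4)·I. We want v_3 with N^3 v_3 = 0 but N^2 v_3 ≠ 0; then v_{j-1} := N · v_j for j = 3, …, 2.

Pick v_3 = (1, 0, 0, 0, 0)ᵀ.
Then v_2 = N · v_3 = (0, -3, 0, 0, -6)ᵀ.
Then v_1 = N · v_2 = (12, 0, 12, -3, 3)ᵀ.

Sanity check: (A − (4)·I) v_1 = (0, 0, 0, 0, 0)ᵀ = 0. ✓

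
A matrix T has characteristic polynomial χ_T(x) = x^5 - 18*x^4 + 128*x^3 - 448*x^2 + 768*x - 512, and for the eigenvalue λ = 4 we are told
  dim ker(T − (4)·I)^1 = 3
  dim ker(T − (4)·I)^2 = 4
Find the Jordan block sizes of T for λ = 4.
Block sizes for λ = 4: [2, 1, 1]

From the dimensions of kernels of powers, the number of Jordan blocks of size at least j is d_j − d_{j−1} where d_j = dim ker(N^j) (with d_0 = 0). Computing the differences gives [3, 1].
The number of blocks of size exactly k is (#blocks of size ≥ k) − (#blocks of size ≥ k + 1), so the partition is: 2 block(s) of size 1, 1 block(s) of size 2.
In nonincreasing order the block sizes are [2, 1, 1].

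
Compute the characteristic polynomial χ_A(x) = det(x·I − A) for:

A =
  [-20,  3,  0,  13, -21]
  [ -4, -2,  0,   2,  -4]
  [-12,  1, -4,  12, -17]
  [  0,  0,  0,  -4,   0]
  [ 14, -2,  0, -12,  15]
x^5 + 15*x^4 + 80*x^3 + 160*x^2 - 256

Expanding det(x·I − A) (e.g. by cofactor expansion or by noting that A is similar to its Jordan form J, which has the same characteristic polynomial as A) gives
  χ_A(x) = x^5 + 15*x^4 + 80*x^3 + 160*x^2 - 256
which factors as (x - 1)*(x + 4)^4. The eigenvalues (with algebraic multiplicities) are λ = -4 with multiplicity 4, λ = 1 with multiplicity 1.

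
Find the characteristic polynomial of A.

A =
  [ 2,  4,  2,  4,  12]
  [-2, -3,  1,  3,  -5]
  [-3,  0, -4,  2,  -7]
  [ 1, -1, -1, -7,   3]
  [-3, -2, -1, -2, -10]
x^5 + 22*x^4 + 193*x^3 + 844*x^2 + 1840*x + 1600

Expanding det(x·I − A) (e.g. by cofactor expansion or by noting that A is similar to its Jordan form J, which has the same characteristic polynomial as A) gives
  χ_A(x) = x^5 + 22*x^4 + 193*x^3 + 844*x^2 + 1840*x + 1600
which factors as (x + 4)^3*(x + 5)^2. The eigenvalues (with algebraic multiplicities) are λ = -5 with multiplicity 2, λ = -4 with multiplicity 3.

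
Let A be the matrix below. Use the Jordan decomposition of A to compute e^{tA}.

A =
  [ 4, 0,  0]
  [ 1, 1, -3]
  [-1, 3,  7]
e^{tA} =
  [exp(4*t), 0, 0]
  [t*exp(4*t), -3*t*exp(4*t) + exp(4*t), -3*t*exp(4*t)]
  [-t*exp(4*t), 3*t*exp(4*t), 3*t*exp(4*t) + exp(4*t)]

Strategy: write A = P · J · P⁻¹ where J is a Jordan canonical form, so e^{tA} = P · e^{tJ} · P⁻¹, and e^{tJ} can be computed block-by-block.

A has Jordan form
J =
  [4, 1, 0]
  [0, 4, 0]
  [0, 0, 4]
(up to reordering of blocks).

Per-block formulas:
  For a 1×1 block at λ = 4: exp(t · [4]) = [e^(4t)].
  For a 2×2 Jordan block J_2(4): exp(t · J_2(4)) = e^(4t)·(I + t·N), where N is the 2×2 nilpotent shift.

After assembling e^{tJ} and conjugating by P, we get:

e^{tA} =
  [exp(4*t), 0, 0]
  [t*exp(4*t), -3*t*exp(4*t) + exp(4*t), -3*t*exp(4*t)]
  [-t*exp(4*t), 3*t*exp(4*t), 3*t*exp(4*t) + exp(4*t)]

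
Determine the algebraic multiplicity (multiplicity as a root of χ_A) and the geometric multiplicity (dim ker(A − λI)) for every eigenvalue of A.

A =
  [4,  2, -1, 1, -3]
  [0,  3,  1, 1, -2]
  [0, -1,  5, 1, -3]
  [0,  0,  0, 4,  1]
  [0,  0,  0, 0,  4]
λ = 4: alg = 5, geom = 2

Step 1 — factor the characteristic polynomial to read off the algebraic multiplicities:
  χ_A(x) = (x - 4)^5

Step 2 — compute geometric multiplicities via the rank-nullity identity g(λ) = n − rank(A − λI):
  rank(A − (4)·I) = 3, so dim ker(A − (4)·I) = n − 3 = 2

Summary:
  λ = 4: algebraic multiplicity = 5, geometric multiplicity = 2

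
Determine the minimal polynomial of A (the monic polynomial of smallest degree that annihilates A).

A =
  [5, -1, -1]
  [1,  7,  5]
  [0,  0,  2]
x^3 - 14*x^2 + 60*x - 72

The characteristic polynomial is χ_A(x) = (x - 6)^2*(x - 2), so the eigenvalues are known. The minimal polynomial is
  m_A(x) = Π_λ (x − λ)^{k_λ}
where k_λ is the size of the *largest* Jordan block for λ (equivalently, the smallest k with (A − λI)^k v = 0 for every generalised eigenvector v of λ).

  λ = 2: largest Jordan block has size 1, contributing (x − 2)
  λ = 6: largest Jordan block has size 2, contributing (x − 6)^2

So m_A(x) = (x - 6)^2*(x - 2) = x^3 - 14*x^2 + 60*x - 72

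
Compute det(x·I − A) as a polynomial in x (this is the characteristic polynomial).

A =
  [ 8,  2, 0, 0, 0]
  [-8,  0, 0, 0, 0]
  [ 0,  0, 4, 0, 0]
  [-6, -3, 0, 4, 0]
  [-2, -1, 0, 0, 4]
x^5 - 20*x^4 + 160*x^3 - 640*x^2 + 1280*x - 1024

Expanding det(x·I − A) (e.g. by cofactor expansion or by noting that A is similar to its Jordan form J, which has the same characteristic polynomial as A) gives
  χ_A(x) = x^5 - 20*x^4 + 160*x^3 - 640*x^2 + 1280*x - 1024
which factors as (x - 4)^5. The eigenvalues (with algebraic multiplicities) are λ = 4 with multiplicity 5.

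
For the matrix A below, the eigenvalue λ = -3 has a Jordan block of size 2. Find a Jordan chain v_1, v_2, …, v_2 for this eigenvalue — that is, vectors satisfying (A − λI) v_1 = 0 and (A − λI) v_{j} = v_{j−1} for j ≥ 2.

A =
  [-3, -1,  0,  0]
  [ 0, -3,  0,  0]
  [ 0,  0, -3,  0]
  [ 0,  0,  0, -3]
A Jordan chain for λ = -3 of length 2:
v_1 = (-1, 0, 0, 0)ᵀ
v_2 = (0, 1, 0, 0)ᵀ

Let N = A − (-3)·I. We want v_2 with N^2 v_2 = 0 but N^1 v_2 ≠ 0; then v_{j-1} := N · v_j for j = 2, …, 2.

Pick v_2 = (0, 1, 0, 0)ᵀ.
Then v_1 = N · v_2 = (-1, 0, 0, 0)ᵀ.

Sanity check: (A − (-3)·I) v_1 = (0, 0, 0, 0)ᵀ = 0. ✓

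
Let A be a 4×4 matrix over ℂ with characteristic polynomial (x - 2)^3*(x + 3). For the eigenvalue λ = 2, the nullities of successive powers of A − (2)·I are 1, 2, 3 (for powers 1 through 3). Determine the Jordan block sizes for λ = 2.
Block sizes for λ = 2: [3]

From the dimensions of kernels of powers, the number of Jordan blocks of size at least j is d_j − d_{j−1} where d_j = dim ker(N^j) (with d_0 = 0). Computing the differences gives [1, 1, 1].
The number of blocks of size exactly k is (#blocks of size ≥ k) − (#blocks of size ≥ k + 1), so the partition is: 1 block(s) of size 3.
In nonincreasing order the block sizes are [3].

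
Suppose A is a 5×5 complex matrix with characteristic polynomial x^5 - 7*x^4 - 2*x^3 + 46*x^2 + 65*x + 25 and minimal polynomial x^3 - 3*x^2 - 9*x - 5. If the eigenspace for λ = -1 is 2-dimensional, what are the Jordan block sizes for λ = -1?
Block sizes for λ = -1: [2, 1]

Step 1 — from the characteristic polynomial, algebraic multiplicity of λ = -1 is 3. From dim ker(A − (-1)·I) = 2, there are exactly 2 Jordan blocks for λ = -1.
Step 2 — from the minimal polynomial, the factor (x + 1)^2 tells us the largest block for λ = -1 has size 2.
Step 3 — with total size 3, 2 blocks, and largest block 2, the block sizes (in nonincreasing order) are [2, 1].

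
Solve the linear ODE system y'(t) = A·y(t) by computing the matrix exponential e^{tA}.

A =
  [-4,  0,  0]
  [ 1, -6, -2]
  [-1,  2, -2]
e^{tA} =
  [exp(-4*t), 0, 0]
  [t*exp(-4*t), -2*t*exp(-4*t) + exp(-4*t), -2*t*exp(-4*t)]
  [-t*exp(-4*t), 2*t*exp(-4*t), 2*t*exp(-4*t) + exp(-4*t)]

Strategy: write A = P · J · P⁻¹ where J is a Jordan canonical form, so e^{tA} = P · e^{tJ} · P⁻¹, and e^{tJ} can be computed block-by-block.

A has Jordan form
J =
  [-4,  1,  0]
  [ 0, -4,  0]
  [ 0,  0, -4]
(up to reordering of blocks).

Per-block formulas:
  For a 2×2 Jordan block J_2(-4): exp(t · J_2(-4)) = e^(-4t)·(I + t·N), where N is the 2×2 nilpotent shift.
  For a 1×1 block at λ = -4: exp(t · [-4]) = [e^(-4t)].

After assembling e^{tJ} and conjugating by P, we get:

e^{tA} =
  [exp(-4*t), 0, 0]
  [t*exp(-4*t), -2*t*exp(-4*t) + exp(-4*t), -2*t*exp(-4*t)]
  [-t*exp(-4*t), 2*t*exp(-4*t), 2*t*exp(-4*t) + exp(-4*t)]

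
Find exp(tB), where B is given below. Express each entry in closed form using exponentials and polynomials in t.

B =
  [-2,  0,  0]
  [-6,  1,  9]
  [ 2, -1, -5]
e^{tB} =
  [exp(-2*t), 0, 0]
  [-6*t*exp(-2*t), 3*t*exp(-2*t) + exp(-2*t), 9*t*exp(-2*t)]
  [2*t*exp(-2*t), -t*exp(-2*t), -3*t*exp(-2*t) + exp(-2*t)]

Strategy: write B = P · J · P⁻¹ where J is a Jordan canonical form, so e^{tB} = P · e^{tJ} · P⁻¹, and e^{tJ} can be computed block-by-block.

B has Jordan form
J =
  [-2,  1,  0]
  [ 0, -2,  0]
  [ 0,  0, -2]
(up to reordering of blocks).

Per-block formulas:
  For a 1×1 block at λ = -2: exp(t · [-2]) = [e^(-2t)].
  For a 2×2 Jordan block J_2(-2): exp(t · J_2(-2)) = e^(-2t)·(I + t·N), where N is the 2×2 nilpotent shift.

After assembling e^{tJ} and conjugating by P, we get:

e^{tB} =
  [exp(-2*t), 0, 0]
  [-6*t*exp(-2*t), 3*t*exp(-2*t) + exp(-2*t), 9*t*exp(-2*t)]
  [2*t*exp(-2*t), -t*exp(-2*t), -3*t*exp(-2*t) + exp(-2*t)]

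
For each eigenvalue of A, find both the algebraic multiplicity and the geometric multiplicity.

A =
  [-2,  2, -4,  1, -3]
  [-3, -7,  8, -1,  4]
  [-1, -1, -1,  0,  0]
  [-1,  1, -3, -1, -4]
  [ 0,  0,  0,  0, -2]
λ = -3: alg = 3, geom = 1; λ = -2: alg = 2, geom = 1

Step 1 — factor the characteristic polynomial to read off the algebraic multiplicities:
  χ_A(x) = (x + 2)^2*(x + 3)^3

Step 2 — compute geometric multiplicities via the rank-nullity identity g(λ) = n − rank(A − λI):
  rank(A − (-3)·I) = 4, so dim ker(A − (-3)·I) = n − 4 = 1
  rank(A − (-2)·I) = 4, so dim ker(A − (-2)·I) = n − 4 = 1

Summary:
  λ = -3: algebraic multiplicity = 3, geometric multiplicity = 1
  λ = -2: algebraic multiplicity = 2, geometric multiplicity = 1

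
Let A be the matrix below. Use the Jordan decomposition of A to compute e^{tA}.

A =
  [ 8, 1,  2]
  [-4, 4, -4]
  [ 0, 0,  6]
e^{tA} =
  [2*t*exp(6*t) + exp(6*t), t*exp(6*t), 2*t*exp(6*t)]
  [-4*t*exp(6*t), -2*t*exp(6*t) + exp(6*t), -4*t*exp(6*t)]
  [0, 0, exp(6*t)]

Strategy: write A = P · J · P⁻¹ where J is a Jordan canonical form, so e^{tA} = P · e^{tJ} · P⁻¹, and e^{tJ} can be computed block-by-block.

A has Jordan form
J =
  [6, 1, 0]
  [0, 6, 0]
  [0, 0, 6]
(up to reordering of blocks).

Per-block formulas:
  For a 1×1 block at λ = 6: exp(t · [6]) = [e^(6t)].
  For a 2×2 Jordan block J_2(6): exp(t · J_2(6)) = e^(6t)·(I + t·N), where N is the 2×2 nilpotent shift.

After assembling e^{tJ} and conjugating by P, we get:

e^{tA} =
  [2*t*exp(6*t) + exp(6*t), t*exp(6*t), 2*t*exp(6*t)]
  [-4*t*exp(6*t), -2*t*exp(6*t) + exp(6*t), -4*t*exp(6*t)]
  [0, 0, exp(6*t)]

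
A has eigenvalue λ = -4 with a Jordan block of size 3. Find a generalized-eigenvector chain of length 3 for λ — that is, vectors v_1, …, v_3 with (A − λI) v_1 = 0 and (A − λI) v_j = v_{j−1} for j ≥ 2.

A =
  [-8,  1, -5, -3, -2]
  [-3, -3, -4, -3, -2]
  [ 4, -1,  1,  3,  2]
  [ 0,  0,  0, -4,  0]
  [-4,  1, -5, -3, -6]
A Jordan chain for λ = -4 of length 3:
v_1 = (1, 1, -1, 0, 1)ᵀ
v_2 = (-4, -3, 4, 0, -4)ᵀ
v_3 = (1, 0, 0, 0, 0)ᵀ

Let N = A − (-4)·I. We want v_3 with N^3 v_3 = 0 but N^2 v_3 ≠ 0; then v_{j-1} := N · v_j for j = 3, …, 2.

Pick v_3 = (1, 0, 0, 0, 0)ᵀ.
Then v_2 = N · v_3 = (-4, -3, 4, 0, -4)ᵀ.
Then v_1 = N · v_2 = (1, 1, -1, 0, 1)ᵀ.

Sanity check: (A − (-4)·I) v_1 = (0, 0, 0, 0, 0)ᵀ = 0. ✓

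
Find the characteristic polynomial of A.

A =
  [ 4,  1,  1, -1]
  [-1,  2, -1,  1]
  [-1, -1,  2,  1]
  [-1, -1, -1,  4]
x^4 - 12*x^3 + 54*x^2 - 108*x + 81

Expanding det(x·I − A) (e.g. by cofactor expansion or by noting that A is similar to its Jordan form J, which has the same characteristic polynomial as A) gives
  χ_A(x) = x^4 - 12*x^3 + 54*x^2 - 108*x + 81
which factors as (x - 3)^4. The eigenvalues (with algebraic multiplicities) are λ = 3 with multiplicity 4.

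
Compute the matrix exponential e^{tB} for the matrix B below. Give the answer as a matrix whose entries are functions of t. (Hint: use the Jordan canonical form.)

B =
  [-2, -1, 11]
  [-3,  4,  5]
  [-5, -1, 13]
e^{tB} =
  [-3*t^2*exp(5*t)/2 - 7*t*exp(5*t) + exp(5*t), -3*t^2*exp(5*t)/2 - t*exp(5*t), 3*t^2*exp(5*t) + 11*t*exp(5*t)]
  [-t^2*exp(5*t)/2 - 3*t*exp(5*t), -t^2*exp(5*t)/2 - t*exp(5*t) + exp(5*t), t^2*exp(5*t) + 5*t*exp(5*t)]
  [-t^2*exp(5*t) - 5*t*exp(5*t), -t^2*exp(5*t) - t*exp(5*t), 2*t^2*exp(5*t) + 8*t*exp(5*t) + exp(5*t)]

Strategy: write B = P · J · P⁻¹ where J is a Jordan canonical form, so e^{tB} = P · e^{tJ} · P⁻¹, and e^{tJ} can be computed block-by-block.

B has Jordan form
J =
  [5, 1, 0]
  [0, 5, 1]
  [0, 0, 5]
(up to reordering of blocks).

Per-block formulas:
  For a 3×3 Jordan block J_3(5): exp(t · J_3(5)) = e^(5t)·(I + t·N + (t^2/2)·N^2), where N is the 3×3 nilpotent shift.

After assembling e^{tJ} and conjugating by P, we get:

e^{tB} =
  [-3*t^2*exp(5*t)/2 - 7*t*exp(5*t) + exp(5*t), -3*t^2*exp(5*t)/2 - t*exp(5*t), 3*t^2*exp(5*t) + 11*t*exp(5*t)]
  [-t^2*exp(5*t)/2 - 3*t*exp(5*t), -t^2*exp(5*t)/2 - t*exp(5*t) + exp(5*t), t^2*exp(5*t) + 5*t*exp(5*t)]
  [-t^2*exp(5*t) - 5*t*exp(5*t), -t^2*exp(5*t) - t*exp(5*t), 2*t^2*exp(5*t) + 8*t*exp(5*t) + exp(5*t)]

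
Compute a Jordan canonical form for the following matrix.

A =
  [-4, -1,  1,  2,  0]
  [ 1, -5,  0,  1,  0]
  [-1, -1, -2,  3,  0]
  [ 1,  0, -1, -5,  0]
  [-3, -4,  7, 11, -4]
J_2(-4) ⊕ J_2(-4) ⊕ J_1(-4)

The characteristic polynomial is
  det(x·I − A) = x^5 + 20*x^4 + 160*x^3 + 640*x^2 + 1280*x + 1024 = (x + 4)^5

Eigenvalues and multiplicities (the geometric multiplicity of λ is n − rank(A − λI), which equals the number of Jordan blocks for λ):
  λ = -4: algebraic multiplicity = 5, geometric multiplicity = 3

Determining the block sizes for each eigenvalue:
  λ = -4: with am = 5 and gm = 3, the partition is not yet determined (e.g. several partitions of 5 into 3 parts exist). Let N = A − (-4)·I. Computing rank(N^1) = 2, rank(N^2) = 0; the number of blocks of size ≥ j is rank(N^{j−1}) − rank(N^j), giving [3, 2]. So we have 2 block(s) of size 2, 1 block(s) of size 1 → block sizes [2, 2, 1]

Assembling the blocks gives a Jordan form
J =
  [-4,  1,  0,  0,  0]
  [ 0, -4,  0,  0,  0]
  [ 0,  0, -4,  1,  0]
  [ 0,  0,  0, -4,  0]
  [ 0,  0,  0,  0, -4]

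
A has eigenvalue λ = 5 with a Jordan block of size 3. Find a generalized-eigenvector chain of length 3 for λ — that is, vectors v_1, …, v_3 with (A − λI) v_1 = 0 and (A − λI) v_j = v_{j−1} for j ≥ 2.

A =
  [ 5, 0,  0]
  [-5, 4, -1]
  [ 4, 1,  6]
A Jordan chain for λ = 5 of length 3:
v_1 = (0, 1, -1)ᵀ
v_2 = (0, -5, 4)ᵀ
v_3 = (1, 0, 0)ᵀ

Let N = A − (5)·I. We want v_3 with N^3 v_3 = 0 but N^2 v_3 ≠ 0; then v_{j-1} := N · v_j for j = 3, …, 2.

Pick v_3 = (1, 0, 0)ᵀ.
Then v_2 = N · v_3 = (0, -5, 4)ᵀ.
Then v_1 = N · v_2 = (0, 1, -1)ᵀ.

Sanity check: (A − (5)·I) v_1 = (0, 0, 0)ᵀ = 0. ✓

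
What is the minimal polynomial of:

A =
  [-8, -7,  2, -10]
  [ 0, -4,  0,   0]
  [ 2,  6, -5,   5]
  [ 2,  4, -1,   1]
x^2 + 8*x + 16

The characteristic polynomial is χ_A(x) = (x + 4)^4, so the eigenvalues are known. The minimal polynomial is
  m_A(x) = Π_λ (x − λ)^{k_λ}
where k_λ is the size of the *largest* Jordan block for λ (equivalently, the smallest k with (A − λI)^k v = 0 for every generalised eigenvector v of λ).

  λ = -4: largest Jordan block has size 2, contributing (x + 4)^2

So m_A(x) = (x + 4)^2 = x^2 + 8*x + 16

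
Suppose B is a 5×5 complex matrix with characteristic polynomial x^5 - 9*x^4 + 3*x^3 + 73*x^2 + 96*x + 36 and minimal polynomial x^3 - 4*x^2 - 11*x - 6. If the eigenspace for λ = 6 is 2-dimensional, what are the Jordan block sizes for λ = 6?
Block sizes for λ = 6: [1, 1]

Step 1 — from the characteristic polynomial, algebraic multiplicity of λ = 6 is 2. From dim ker(B − (6)·I) = 2, there are exactly 2 Jordan blocks for λ = 6.
Step 2 — from the minimal polynomial, the factor (x − 6) tells us the largest block for λ = 6 has size 1.
Step 3 — with total size 2, 2 blocks, and largest block 1, the block sizes (in nonincreasing order) are [1, 1].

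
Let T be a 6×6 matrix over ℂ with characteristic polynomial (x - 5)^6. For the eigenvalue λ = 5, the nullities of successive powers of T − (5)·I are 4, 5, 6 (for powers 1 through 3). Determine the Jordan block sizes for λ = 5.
Block sizes for λ = 5: [3, 1, 1, 1]

From the dimensions of kernels of powers, the number of Jordan blocks of size at least j is d_j − d_{j−1} where d_j = dim ker(N^j) (with d_0 = 0). Computing the differences gives [4, 1, 1].
The number of blocks of size exactly k is (#blocks of size ≥ k) − (#blocks of size ≥ k + 1), so the partition is: 3 block(s) of size 1, 1 block(s) of size 3.
In nonincreasing order the block sizes are [3, 1, 1, 1].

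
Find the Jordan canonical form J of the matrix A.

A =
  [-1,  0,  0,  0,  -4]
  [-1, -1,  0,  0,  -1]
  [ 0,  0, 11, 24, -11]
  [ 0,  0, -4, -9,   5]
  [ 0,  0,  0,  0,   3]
J_2(-1) ⊕ J_1(-1) ⊕ J_2(3)

The characteristic polynomial is
  det(x·I − A) = x^5 - 3*x^4 - 6*x^3 + 10*x^2 + 21*x + 9 = (x - 3)^2*(x + 1)^3

Eigenvalues and multiplicities (the geometric multiplicity of λ is n − rank(A − λI), which equals the number of Jordan blocks for λ):
  λ = -1: algebraic multiplicity = 3, geometric multiplicity = 2
  λ = 3: algebraic multiplicity = 2, geometric multiplicity = 1

Determining the block sizes for each eigenvalue:
  λ = -1: 2 blocks summing to 3 forces exactly one block of size 2 and the rest size 1 → block sizes [2, 1]
  λ = 3: one block (gm = 1), so the single block has size am = 2 → block sizes [2]

Assembling the blocks gives a Jordan form
J =
  [-1,  1,  0, 0, 0]
  [ 0, -1,  0, 0, 0]
  [ 0,  0, -1, 0, 0]
  [ 0,  0,  0, 3, 1]
  [ 0,  0,  0, 0, 3]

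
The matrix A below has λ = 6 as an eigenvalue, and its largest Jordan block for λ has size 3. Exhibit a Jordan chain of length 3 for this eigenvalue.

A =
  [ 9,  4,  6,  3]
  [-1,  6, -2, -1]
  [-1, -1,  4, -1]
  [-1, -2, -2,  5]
A Jordan chain for λ = 6 of length 3:
v_1 = (-4, 0, 1, 2)ᵀ
v_2 = (3, -1, -1, -1)ᵀ
v_3 = (1, 0, 0, 0)ᵀ

Let N = A − (6)·I. We want v_3 with N^3 v_3 = 0 but N^2 v_3 ≠ 0; then v_{j-1} := N · v_j for j = 3, …, 2.

Pick v_3 = (1, 0, 0, 0)ᵀ.
Then v_2 = N · v_3 = (3, -1, -1, -1)ᵀ.
Then v_1 = N · v_2 = (-4, 0, 1, 2)ᵀ.

Sanity check: (A − (6)·I) v_1 = (0, 0, 0, 0)ᵀ = 0. ✓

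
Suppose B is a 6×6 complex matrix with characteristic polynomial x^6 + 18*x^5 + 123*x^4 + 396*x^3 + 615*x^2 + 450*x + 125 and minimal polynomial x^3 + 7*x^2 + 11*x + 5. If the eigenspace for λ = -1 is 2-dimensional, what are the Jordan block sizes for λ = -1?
Block sizes for λ = -1: [2, 1]

Step 1 — from the characteristic polynomial, algebraic multiplicity of λ = -1 is 3. From dim ker(B − (-1)·I) = 2, there are exactly 2 Jordan blocks for λ = -1.
Step 2 — from the minimal polynomial, the factor (x + 1)^2 tells us the largest block for λ = -1 has size 2.
Step 3 — with total size 3, 2 blocks, and largest block 2, the block sizes (in nonincreasing order) are [2, 1].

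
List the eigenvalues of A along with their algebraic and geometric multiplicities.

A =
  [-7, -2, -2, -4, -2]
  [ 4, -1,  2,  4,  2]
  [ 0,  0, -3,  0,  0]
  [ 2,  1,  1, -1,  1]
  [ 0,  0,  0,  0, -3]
λ = -3: alg = 5, geom = 4

Step 1 — factor the characteristic polynomial to read off the algebraic multiplicities:
  χ_A(x) = (x + 3)^5

Step 2 — compute geometric multiplicities via the rank-nullity identity g(λ) = n − rank(A − λI):
  rank(A − (-3)·I) = 1, so dim ker(A − (-3)·I) = n − 1 = 4

Summary:
  λ = -3: algebraic multiplicity = 5, geometric multiplicity = 4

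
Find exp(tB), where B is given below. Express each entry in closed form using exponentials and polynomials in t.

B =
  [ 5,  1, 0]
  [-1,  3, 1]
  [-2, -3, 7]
e^{tB} =
  [-t^2*exp(5*t)/2 + exp(5*t), -t^2*exp(5*t) + t*exp(5*t), t^2*exp(5*t)/2]
  [-t*exp(5*t), -2*t*exp(5*t) + exp(5*t), t*exp(5*t)]
  [-t^2*exp(5*t)/2 - 2*t*exp(5*t), -t^2*exp(5*t) - 3*t*exp(5*t), t^2*exp(5*t)/2 + 2*t*exp(5*t) + exp(5*t)]

Strategy: write B = P · J · P⁻¹ where J is a Jordan canonical form, so e^{tB} = P · e^{tJ} · P⁻¹, and e^{tJ} can be computed block-by-block.

B has Jordan form
J =
  [5, 1, 0]
  [0, 5, 1]
  [0, 0, 5]
(up to reordering of blocks).

Per-block formulas:
  For a 3×3 Jordan block J_3(5): exp(t · J_3(5)) = e^(5t)·(I + t·N + (t^2/2)·N^2), where N is the 3×3 nilpotent shift.

After assembling e^{tJ} and conjugating by P, we get:

e^{tB} =
  [-t^2*exp(5*t)/2 + exp(5*t), -t^2*exp(5*t) + t*exp(5*t), t^2*exp(5*t)/2]
  [-t*exp(5*t), -2*t*exp(5*t) + exp(5*t), t*exp(5*t)]
  [-t^2*exp(5*t)/2 - 2*t*exp(5*t), -t^2*exp(5*t) - 3*t*exp(5*t), t^2*exp(5*t)/2 + 2*t*exp(5*t) + exp(5*t)]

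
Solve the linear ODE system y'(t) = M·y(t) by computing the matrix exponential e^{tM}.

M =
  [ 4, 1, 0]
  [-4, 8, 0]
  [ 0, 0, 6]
e^{tM} =
  [-2*t*exp(6*t) + exp(6*t), t*exp(6*t), 0]
  [-4*t*exp(6*t), 2*t*exp(6*t) + exp(6*t), 0]
  [0, 0, exp(6*t)]

Strategy: write M = P · J · P⁻¹ where J is a Jordan canonical form, so e^{tM} = P · e^{tJ} · P⁻¹, and e^{tJ} can be computed block-by-block.

M has Jordan form
J =
  [6, 1, 0]
  [0, 6, 0]
  [0, 0, 6]
(up to reordering of blocks).

Per-block formulas:
  For a 1×1 block at λ = 6: exp(t · [6]) = [e^(6t)].
  For a 2×2 Jordan block J_2(6): exp(t · J_2(6)) = e^(6t)·(I + t·N), where N is the 2×2 nilpotent shift.

After assembling e^{tJ} and conjugating by P, we get:

e^{tM} =
  [-2*t*exp(6*t) + exp(6*t), t*exp(6*t), 0]
  [-4*t*exp(6*t), 2*t*exp(6*t) + exp(6*t), 0]
  [0, 0, exp(6*t)]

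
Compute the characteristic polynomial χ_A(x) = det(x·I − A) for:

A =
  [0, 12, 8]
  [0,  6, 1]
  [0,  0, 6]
x^3 - 12*x^2 + 36*x

Expanding det(x·I − A) (e.g. by cofactor expansion or by noting that A is similar to its Jordan form J, which has the same characteristic polynomial as A) gives
  χ_A(x) = x^3 - 12*x^2 + 36*x
which factors as x*(x - 6)^2. The eigenvalues (with algebraic multiplicities) are λ = 0 with multiplicity 1, λ = 6 with multiplicity 2.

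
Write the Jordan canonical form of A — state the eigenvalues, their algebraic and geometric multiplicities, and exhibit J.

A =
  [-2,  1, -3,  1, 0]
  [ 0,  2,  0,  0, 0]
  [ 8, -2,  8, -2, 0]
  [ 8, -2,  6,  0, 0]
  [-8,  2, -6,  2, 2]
J_2(2) ⊕ J_1(2) ⊕ J_1(2) ⊕ J_1(2)

The characteristic polynomial is
  det(x·I − A) = x^5 - 10*x^4 + 40*x^3 - 80*x^2 + 80*x - 32 = (x - 2)^5

Eigenvalues and multiplicities (the geometric multiplicity of λ is n − rank(A − λI), which equals the number of Jordan blocks for λ):
  λ = 2: algebraic multiplicity = 5, geometric multiplicity = 4

Determining the block sizes for each eigenvalue:
  λ = 2: 4 blocks summing to 5 forces exactly one block of size 2 and the rest size 1 → block sizes [2, 1, 1, 1]

Assembling the blocks gives a Jordan form
J =
  [2, 1, 0, 0, 0]
  [0, 2, 0, 0, 0]
  [0, 0, 2, 0, 0]
  [0, 0, 0, 2, 0]
  [0, 0, 0, 0, 2]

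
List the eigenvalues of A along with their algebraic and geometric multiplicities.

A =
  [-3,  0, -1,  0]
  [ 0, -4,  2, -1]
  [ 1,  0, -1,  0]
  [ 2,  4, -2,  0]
λ = -2: alg = 4, geom = 2

Step 1 — factor the characteristic polynomial to read off the algebraic multiplicities:
  χ_A(x) = (x + 2)^4

Step 2 — compute geometric multiplicities via the rank-nullity identity g(λ) = n − rank(A − λI):
  rank(A − (-2)·I) = 2, so dim ker(A − (-2)·I) = n − 2 = 2

Summary:
  λ = -2: algebraic multiplicity = 4, geometric multiplicity = 2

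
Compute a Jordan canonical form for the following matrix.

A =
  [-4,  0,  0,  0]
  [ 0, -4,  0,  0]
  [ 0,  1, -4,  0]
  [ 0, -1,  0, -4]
J_2(-4) ⊕ J_1(-4) ⊕ J_1(-4)

The characteristic polynomial is
  det(x·I − A) = x^4 + 16*x^3 + 96*x^2 + 256*x + 256 = (x + 4)^4

Eigenvalues and multiplicities (the geometric multiplicity of λ is n − rank(A − λI), which equals the number of Jordan blocks for λ):
  λ = -4: algebraic multiplicity = 4, geometric multiplicity = 3

Determining the block sizes for each eigenvalue:
  λ = -4: 3 blocks summing to 4 forces exactly one block of size 2 and the rest size 1 → block sizes [2, 1, 1]

Assembling the blocks gives a Jordan form
J =
  [-4,  1,  0,  0]
  [ 0, -4,  0,  0]
  [ 0,  0, -4,  0]
  [ 0,  0,  0, -4]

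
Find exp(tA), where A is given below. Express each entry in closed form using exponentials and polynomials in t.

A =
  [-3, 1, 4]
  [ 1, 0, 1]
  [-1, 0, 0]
e^{tA} =
  [t^2*exp(-t)/2 - 2*t*exp(-t) + exp(-t), -t^2*exp(-t)/2 + t*exp(-t), -3*t^2*exp(-t)/2 + 4*t*exp(-t)]
  [-t^2*exp(-t) + t*exp(-t), t^2*exp(-t) + t*exp(-t) + exp(-t), 3*t^2*exp(-t) + t*exp(-t)]
  [t^2*exp(-t)/2 - t*exp(-t), -t^2*exp(-t)/2, -3*t^2*exp(-t)/2 + t*exp(-t) + exp(-t)]

Strategy: write A = P · J · P⁻¹ where J is a Jordan canonical form, so e^{tA} = P · e^{tJ} · P⁻¹, and e^{tJ} can be computed block-by-block.

A has Jordan form
J =
  [-1,  1,  0]
  [ 0, -1,  1]
  [ 0,  0, -1]
(up to reordering of blocks).

Per-block formulas:
  For a 3×3 Jordan block J_3(-1): exp(t · J_3(-1)) = e^(-1t)·(I + t·N + (t^2/2)·N^2), where N is the 3×3 nilpotent shift.

After assembling e^{tJ} and conjugating by P, we get:

e^{tA} =
  [t^2*exp(-t)/2 - 2*t*exp(-t) + exp(-t), -t^2*exp(-t)/2 + t*exp(-t), -3*t^2*exp(-t)/2 + 4*t*exp(-t)]
  [-t^2*exp(-t) + t*exp(-t), t^2*exp(-t) + t*exp(-t) + exp(-t), 3*t^2*exp(-t) + t*exp(-t)]
  [t^2*exp(-t)/2 - t*exp(-t), -t^2*exp(-t)/2, -3*t^2*exp(-t)/2 + t*exp(-t) + exp(-t)]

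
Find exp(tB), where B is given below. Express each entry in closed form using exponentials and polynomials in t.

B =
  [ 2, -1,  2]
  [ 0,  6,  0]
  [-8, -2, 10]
e^{tB} =
  [-4*t*exp(6*t) + exp(6*t), -t*exp(6*t), 2*t*exp(6*t)]
  [0, exp(6*t), 0]
  [-8*t*exp(6*t), -2*t*exp(6*t), 4*t*exp(6*t) + exp(6*t)]

Strategy: write B = P · J · P⁻¹ where J is a Jordan canonical form, so e^{tB} = P · e^{tJ} · P⁻¹, and e^{tJ} can be computed block-by-block.

B has Jordan form
J =
  [6, 1, 0]
  [0, 6, 0]
  [0, 0, 6]
(up to reordering of blocks).

Per-block formulas:
  For a 1×1 block at λ = 6: exp(t · [6]) = [e^(6t)].
  For a 2×2 Jordan block J_2(6): exp(t · J_2(6)) = e^(6t)·(I + t·N), where N is the 2×2 nilpotent shift.

After assembling e^{tJ} and conjugating by P, we get:

e^{tB} =
  [-4*t*exp(6*t) + exp(6*t), -t*exp(6*t), 2*t*exp(6*t)]
  [0, exp(6*t), 0]
  [-8*t*exp(6*t), -2*t*exp(6*t), 4*t*exp(6*t) + exp(6*t)]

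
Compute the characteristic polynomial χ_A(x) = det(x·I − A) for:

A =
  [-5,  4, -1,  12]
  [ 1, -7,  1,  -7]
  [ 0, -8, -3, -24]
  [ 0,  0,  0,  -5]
x^4 + 20*x^3 + 150*x^2 + 500*x + 625

Expanding det(x·I − A) (e.g. by cofactor expansion or by noting that A is similar to its Jordan form J, which has the same characteristic polynomial as A) gives
  χ_A(x) = x^4 + 20*x^3 + 150*x^2 + 500*x + 625
which factors as (x + 5)^4. The eigenvalues (with algebraic multiplicities) are λ = -5 with multiplicity 4.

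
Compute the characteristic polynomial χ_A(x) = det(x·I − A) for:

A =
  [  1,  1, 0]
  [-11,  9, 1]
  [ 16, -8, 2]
x^3 - 12*x^2 + 48*x - 64

Expanding det(x·I − A) (e.g. by cofactor expansion or by noting that A is similar to its Jordan form J, which has the same characteristic polynomial as A) gives
  χ_A(x) = x^3 - 12*x^2 + 48*x - 64
which factors as (x - 4)^3. The eigenvalues (with algebraic multiplicities) are λ = 4 with multiplicity 3.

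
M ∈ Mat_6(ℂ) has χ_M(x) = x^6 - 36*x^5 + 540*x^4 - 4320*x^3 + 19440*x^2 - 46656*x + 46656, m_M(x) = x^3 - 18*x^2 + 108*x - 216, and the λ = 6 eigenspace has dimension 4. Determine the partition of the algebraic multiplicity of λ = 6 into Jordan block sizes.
Block sizes for λ = 6: [3, 1, 1, 1]

Step 1 — from the characteristic polynomial, algebraic multiplicity of λ = 6 is 6. From dim ker(M − (6)·I) = 4, there are exactly 4 Jordan blocks for λ = 6.
Step 2 — from the minimal polynomial, the factor (x − 6)^3 tells us the largest block for λ = 6 has size 3.
Step 3 — with total size 6, 4 blocks, and largest block 3, the block sizes (in nonincreasing order) are [3, 1, 1, 1].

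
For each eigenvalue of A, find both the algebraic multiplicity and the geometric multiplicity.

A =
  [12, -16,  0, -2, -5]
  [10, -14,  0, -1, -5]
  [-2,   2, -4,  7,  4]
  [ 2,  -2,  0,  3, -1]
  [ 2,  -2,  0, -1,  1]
λ = -4: alg = 2, geom = 2; λ = 2: alg = 3, geom = 1

Step 1 — factor the characteristic polynomial to read off the algebraic multiplicities:
  χ_A(x) = (x - 2)^3*(x + 4)^2

Step 2 — compute geometric multiplicities via the rank-nullity identity g(λ) = n − rank(A − λI):
  rank(A − (-4)·I) = 3, so dim ker(A − (-4)·I) = n − 3 = 2
  rank(A − (2)·I) = 4, so dim ker(A − (2)·I) = n − 4 = 1

Summary:
  λ = -4: algebraic multiplicity = 2, geometric multiplicity = 2
  λ = 2: algebraic multiplicity = 3, geometric multiplicity = 1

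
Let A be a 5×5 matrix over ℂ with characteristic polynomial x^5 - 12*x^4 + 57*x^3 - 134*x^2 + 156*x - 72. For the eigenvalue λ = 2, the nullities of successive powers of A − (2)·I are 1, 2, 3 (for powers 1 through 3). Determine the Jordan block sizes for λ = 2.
Block sizes for λ = 2: [3]

From the dimensions of kernels of powers, the number of Jordan blocks of size at least j is d_j − d_{j−1} where d_j = dim ker(N^j) (with d_0 = 0). Computing the differences gives [1, 1, 1].
The number of blocks of size exactly k is (#blocks of size ≥ k) − (#blocks of size ≥ k + 1), so the partition is: 1 block(s) of size 3.
In nonincreasing order the block sizes are [3].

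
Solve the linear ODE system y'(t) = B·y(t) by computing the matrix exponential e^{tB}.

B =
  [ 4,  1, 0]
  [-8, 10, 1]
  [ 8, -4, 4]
e^{tB} =
  [-2*t^2*exp(6*t) - 2*t*exp(6*t) + exp(6*t), t^2*exp(6*t) + t*exp(6*t), t^2*exp(6*t)/2]
  [-4*t^2*exp(6*t) - 8*t*exp(6*t), 2*t^2*exp(6*t) + 4*t*exp(6*t) + exp(6*t), t^2*exp(6*t) + t*exp(6*t)]
  [8*t*exp(6*t), -4*t*exp(6*t), -2*t*exp(6*t) + exp(6*t)]

Strategy: write B = P · J · P⁻¹ where J is a Jordan canonical form, so e^{tB} = P · e^{tJ} · P⁻¹, and e^{tJ} can be computed block-by-block.

B has Jordan form
J =
  [6, 1, 0]
  [0, 6, 1]
  [0, 0, 6]
(up to reordering of blocks).

Per-block formulas:
  For a 3×3 Jordan block J_3(6): exp(t · J_3(6)) = e^(6t)·(I + t·N + (t^2/2)·N^2), where N is the 3×3 nilpotent shift.

After assembling e^{tJ} and conjugating by P, we get:

e^{tB} =
  [-2*t^2*exp(6*t) - 2*t*exp(6*t) + exp(6*t), t^2*exp(6*t) + t*exp(6*t), t^2*exp(6*t)/2]
  [-4*t^2*exp(6*t) - 8*t*exp(6*t), 2*t^2*exp(6*t) + 4*t*exp(6*t) + exp(6*t), t^2*exp(6*t) + t*exp(6*t)]
  [8*t*exp(6*t), -4*t*exp(6*t), -2*t*exp(6*t) + exp(6*t)]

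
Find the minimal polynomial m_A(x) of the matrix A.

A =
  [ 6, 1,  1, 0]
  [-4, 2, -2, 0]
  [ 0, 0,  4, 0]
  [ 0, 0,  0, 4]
x^2 - 8*x + 16

The characteristic polynomial is χ_A(x) = (x - 4)^4, so the eigenvalues are known. The minimal polynomial is
  m_A(x) = Π_λ (x − λ)^{k_λ}
where k_λ is the size of the *largest* Jordan block for λ (equivalently, the smallest k with (A − λI)^k v = 0 for every generalised eigenvector v of λ).

  λ = 4: largest Jordan block has size 2, contributing (x − 4)^2

So m_A(x) = (x - 4)^2 = x^2 - 8*x + 16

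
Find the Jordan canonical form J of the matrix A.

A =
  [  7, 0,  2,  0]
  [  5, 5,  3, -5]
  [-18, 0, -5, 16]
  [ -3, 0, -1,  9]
J_1(1) ⊕ J_3(5)

The characteristic polynomial is
  det(x·I − A) = x^4 - 16*x^3 + 90*x^2 - 200*x + 125 = (x - 5)^3*(x - 1)

Eigenvalues and multiplicities (the geometric multiplicity of λ is n − rank(A − λI), which equals the number of Jordan blocks for λ):
  λ = 1: algebraic multiplicity = 1, geometric multiplicity = 1
  λ = 5: algebraic multiplicity = 3, geometric multiplicity = 1

Determining the block sizes for each eigenvalue:
  λ = 1: one block (gm = 1), so the single block has size am = 1 → block sizes [1]
  λ = 5: one block (gm = 1), so the single block has size am = 3 → block sizes [3]

Assembling the blocks gives a Jordan form
J =
  [1, 0, 0, 0]
  [0, 5, 1, 0]
  [0, 0, 5, 1]
  [0, 0, 0, 5]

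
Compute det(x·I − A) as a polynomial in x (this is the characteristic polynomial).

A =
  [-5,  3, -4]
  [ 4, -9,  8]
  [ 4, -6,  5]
x^3 + 9*x^2 + 27*x + 27

Expanding det(x·I − A) (e.g. by cofactor expansion or by noting that A is similar to its Jordan form J, which has the same characteristic polynomial as A) gives
  χ_A(x) = x^3 + 9*x^2 + 27*x + 27
which factors as (x + 3)^3. The eigenvalues (with algebraic multiplicities) are λ = -3 with multiplicity 3.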